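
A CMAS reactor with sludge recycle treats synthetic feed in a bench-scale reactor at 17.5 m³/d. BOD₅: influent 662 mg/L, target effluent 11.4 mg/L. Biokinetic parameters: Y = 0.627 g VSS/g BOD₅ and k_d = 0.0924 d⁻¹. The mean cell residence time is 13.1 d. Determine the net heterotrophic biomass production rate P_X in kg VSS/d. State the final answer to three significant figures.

Correct the yield for decay: Y_obs = Y/(1 + k_d θ_c) = 0.627 / (1 + 0.0924 × 13.1) = 0.627 / 2.210 = 0.2837.
ΔS = 662 − 11.4 = 650.6 mg/L, so the substrate removal rate is 17.5 × 650.6/1000 = 11.39 kg BOD₅/d.
So the net sludge growth is P_X = 0.2837 × 11.39 = 3.230 kg VSS/d.

P_X ≈ 3.23 kg VSS/d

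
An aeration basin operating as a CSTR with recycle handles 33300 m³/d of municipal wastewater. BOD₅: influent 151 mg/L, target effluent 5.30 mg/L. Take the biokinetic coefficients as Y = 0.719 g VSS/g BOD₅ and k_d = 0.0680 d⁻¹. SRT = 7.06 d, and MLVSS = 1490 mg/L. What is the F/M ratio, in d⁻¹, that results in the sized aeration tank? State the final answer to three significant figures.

F/M ≈ 0.302 d⁻¹

Steady-state biomass mass balance: V·X·(1 + k_d·θ_c) = Y·Q·(S₀ − S)·θ_c, so V = 0.719 × 33300 × (151 − 5.30) × 7.06 / [1490 × (1 + 0.0680 × 7.06)] = 2.46×10^7 / 2205 = 11168 m³.
F/M = applied load / biomass = Q·S₀/(V·X) = 33300 × 151 / (11168 × 1490) = 0.3022 d⁻¹.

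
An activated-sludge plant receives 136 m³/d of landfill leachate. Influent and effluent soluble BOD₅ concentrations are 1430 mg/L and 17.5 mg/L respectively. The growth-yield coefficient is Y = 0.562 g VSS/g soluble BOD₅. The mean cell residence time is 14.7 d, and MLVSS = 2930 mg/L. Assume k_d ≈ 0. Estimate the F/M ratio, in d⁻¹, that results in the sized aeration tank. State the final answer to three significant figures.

With k_d = 0 the design equation reduces to V = Y Q (S₀−S) θ_c / X = 0.562 × 136 × (1430 − 17.5) × 14.7 / 2930 = 541.6 m³.
F/M = Q·S₀ / (V·X) = 136 × 1430 / (541.6 × 2930) = 0.1225 g soluble BOD₅·(g VSS·d)⁻¹.

F/M ≈ 0.123 d⁻¹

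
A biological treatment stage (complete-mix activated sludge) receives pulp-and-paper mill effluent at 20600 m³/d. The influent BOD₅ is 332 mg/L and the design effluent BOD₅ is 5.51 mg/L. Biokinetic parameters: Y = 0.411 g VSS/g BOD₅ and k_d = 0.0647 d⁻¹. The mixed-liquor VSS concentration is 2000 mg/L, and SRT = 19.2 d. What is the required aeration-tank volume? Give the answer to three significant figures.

V ≈ 11800 m³

Rearranging the biomass balance for a CMAS with decay, V = Y·Q·ΔS·θ_c / [X·(1+k_d θ_c)] = 0.411 × 20600 × (332 − 5.51) × 19.2 / [2000 × (1 + 0.0647 × 19.2)] = 5.31×10^7 / 4484 = 11835 m³.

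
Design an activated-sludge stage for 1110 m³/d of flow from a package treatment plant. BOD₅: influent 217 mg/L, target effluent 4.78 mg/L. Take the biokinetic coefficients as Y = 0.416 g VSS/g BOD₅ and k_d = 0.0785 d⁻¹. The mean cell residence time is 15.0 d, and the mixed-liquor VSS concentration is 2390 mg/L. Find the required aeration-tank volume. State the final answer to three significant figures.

Steady-state biomass mass balance: V·X·(1 + k_d·θ_c) = Y·Q·(S₀ − S)·θ_c, so V = 0.416 × 1110 × (217 − 4.78) × 15.0 / [2390 × (1 + 0.0785 × 15.0)] = 1.47×10^6 / 5204 = 282.4 m³.

V ≈ 282 m³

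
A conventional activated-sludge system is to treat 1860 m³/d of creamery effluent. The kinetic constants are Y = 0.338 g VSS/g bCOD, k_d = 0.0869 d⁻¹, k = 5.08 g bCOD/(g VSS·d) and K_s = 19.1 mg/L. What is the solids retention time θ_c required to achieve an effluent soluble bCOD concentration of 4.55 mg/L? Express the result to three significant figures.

At the target effluent, Y k S/(K_s+S) = 0.338×5.08×4.55/23.65 = 0.3303 d⁻¹.
θ_c = 1/(μ − k_d) = 1/(0.3303 − 0.0869) = 1/0.2434 = 4.108 d.

θ_c ≈ 4.11 d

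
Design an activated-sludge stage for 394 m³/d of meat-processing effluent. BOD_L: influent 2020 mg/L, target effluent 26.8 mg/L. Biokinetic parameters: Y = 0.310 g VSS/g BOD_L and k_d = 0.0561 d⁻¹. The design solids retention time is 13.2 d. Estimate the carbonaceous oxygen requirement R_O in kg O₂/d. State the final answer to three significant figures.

Correct the yield for decay: Y_obs = Y/(1 + k_d θ_c) = 0.310 / (1 + 0.0561 × 13.2) = 0.310 / 1.741 = 0.1781.
Q·(S₀ − S) = 394 × (2020 − 26.8) × 10⁻³ = 785.3 kg/d removed.
Net sludge production P_X = 0.1781 × 785.3 = 139.9 kg VSS/d.
R_O = Q·ΔS − 1.42 P_X = 785.3 − 198.6 = 586.7 kg O₂/d.

R_O ≈ 587 kg O₂/d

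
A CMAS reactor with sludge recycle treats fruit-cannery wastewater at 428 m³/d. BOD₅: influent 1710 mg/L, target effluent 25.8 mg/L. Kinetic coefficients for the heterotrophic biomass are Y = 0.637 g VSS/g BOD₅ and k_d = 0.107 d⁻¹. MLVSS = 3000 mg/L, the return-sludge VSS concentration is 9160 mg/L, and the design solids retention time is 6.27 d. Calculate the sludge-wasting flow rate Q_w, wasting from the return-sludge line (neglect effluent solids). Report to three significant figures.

Rearranging the biomass balance for a CMAS with decay, V = Y·Q·ΔS·θ_c / [X·(1+k_d θ_c)] = 0.637 × 428 × (1710 − 25.8) × 6.27 / [3000 × (1 + 0.107 × 6.27)] = 2.88×10^6 / 5013 = 574.3 m³.
θ_c = V·X/(Q_w·X_r) when wasting from the recycle, so Q_w = V·X/(θ_c·X_r) = 574.3 × 3000 / (6.27 × 9160) = 30.00 m³/d.

Q_w ≈ 30.0 m³/d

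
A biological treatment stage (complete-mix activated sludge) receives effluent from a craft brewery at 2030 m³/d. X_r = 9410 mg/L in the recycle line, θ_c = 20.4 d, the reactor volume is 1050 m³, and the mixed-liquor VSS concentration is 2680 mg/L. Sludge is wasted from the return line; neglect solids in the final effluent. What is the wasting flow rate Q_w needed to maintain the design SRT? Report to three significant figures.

Q_w = (V·X)/(θ_c X_r) = 1050 × 2680 / (20.4 × 9410) = 14.66 m³/d.

Q_w ≈ 14.7 m³/d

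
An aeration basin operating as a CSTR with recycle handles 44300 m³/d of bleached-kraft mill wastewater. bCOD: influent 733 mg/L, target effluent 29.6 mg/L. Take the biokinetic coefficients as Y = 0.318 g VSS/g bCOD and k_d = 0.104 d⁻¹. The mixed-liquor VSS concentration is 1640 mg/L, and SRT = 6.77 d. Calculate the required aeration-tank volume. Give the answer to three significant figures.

Steady-state biomass mass balance: V·X·(1 + k_d·θ_c) = Y·Q·(S₀ − S)·θ_c, so V = 0.318 × 44300 × (733 − 29.6) × 6.77 / [1640 × (1 + 0.104 × 6.77)] = 6.71×10^7 / 2795 = 24004 m³.

V ≈ 24000 m³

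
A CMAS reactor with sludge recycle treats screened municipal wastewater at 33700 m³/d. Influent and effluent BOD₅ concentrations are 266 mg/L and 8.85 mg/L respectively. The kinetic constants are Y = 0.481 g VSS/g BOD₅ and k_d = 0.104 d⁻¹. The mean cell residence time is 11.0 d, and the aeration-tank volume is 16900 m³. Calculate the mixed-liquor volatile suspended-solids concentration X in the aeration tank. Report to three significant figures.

X ≈ 1270 mg/L

From V·X·(1 + k_d·θ_c) = Y·Q·(S₀ − S)·θ_c: X = 0.481 × 33700 × (266 − 8.85) × 11.0 / [16900 × (1 + 0.104 × 11.0)] = 1265 mg/L.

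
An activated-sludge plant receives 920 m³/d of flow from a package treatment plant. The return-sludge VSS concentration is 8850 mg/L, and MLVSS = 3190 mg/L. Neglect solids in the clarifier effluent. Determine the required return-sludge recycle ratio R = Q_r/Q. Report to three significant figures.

Solids balance on the clarifier gives (1+R)X = R·X_r, so R = X/(X_r − X) = 3190 / (8850 − 3190) = 0.5636.

R ≈ 0.564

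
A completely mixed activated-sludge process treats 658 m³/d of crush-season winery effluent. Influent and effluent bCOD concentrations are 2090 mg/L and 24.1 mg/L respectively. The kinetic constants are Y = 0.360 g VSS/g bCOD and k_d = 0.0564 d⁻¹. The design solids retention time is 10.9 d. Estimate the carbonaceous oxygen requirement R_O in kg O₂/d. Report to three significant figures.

R_O ≈ 929 kg O₂/d

Correct the yield for decay: Y_obs = Y/(1 + k_d θ_c) = 0.360 / (1 + 0.0564 × 10.9) = 0.360 / 1.615 = 0.2229.
Q·(S₀ − S) = 658 × (2090 − 24.1) × 10⁻³ = 1359 kg/d removed.
P_X = Y_obs·Q·(S₀ − S) = 0.2229 × 1359 = 303.1 kg VSS/d.
Carbonaceous O₂ demand = substrate oxidised − cell-mass equivalent = 1359 − 1.42 × 303.1 = 929.0 kg O₂/d.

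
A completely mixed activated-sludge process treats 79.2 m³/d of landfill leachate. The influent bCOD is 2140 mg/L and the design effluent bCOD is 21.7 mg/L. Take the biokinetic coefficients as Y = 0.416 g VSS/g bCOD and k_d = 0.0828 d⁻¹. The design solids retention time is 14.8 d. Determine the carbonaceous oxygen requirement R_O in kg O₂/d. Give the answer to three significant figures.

Y_obs = Y / (1 + k_d θ_c) = 0.416 / (1 + 0.0828 × 14.8) = 0.416 / 2.225 = 0.1869.
Q·(S₀ − S) = 79.2 × (2140 − 21.7) × 10⁻³ = 167.8 kg/d removed.
Biomass synthesised: P_X = Y_obs × 167.8 = 31.36 kg VSS/d.
R_O = Q·(S₀ − S) − 1.42·P_X = 167.8 − 1.42 × 31.36 = 123.2 kg O₂/d.

R_O ≈ 123 kg O₂/d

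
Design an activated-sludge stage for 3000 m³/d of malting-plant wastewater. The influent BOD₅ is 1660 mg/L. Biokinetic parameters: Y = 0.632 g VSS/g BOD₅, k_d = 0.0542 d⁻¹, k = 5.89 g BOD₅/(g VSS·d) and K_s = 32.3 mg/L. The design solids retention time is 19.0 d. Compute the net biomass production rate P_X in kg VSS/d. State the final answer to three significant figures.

P_X ≈ 1550 kg VSS/d

For a completely mixed reactor with recycle the Lawrence–McCarty relation gives S = K_s·(1 + k_d·θ_c) / [θ_c·(Y·k − k_d) − 1] = 32.3 × (1 + 0.0542 × 19.0) / [19.0 × (0.632 × 5.89 − 0.0542) − 1] = 65.56 / 68.70 = 0.9544 mg/L.
Observed yield with endogenous decay: Y_obs = Y / (1 + k_d·θ_c) = 0.632 / (1 + 0.0542 × 19.0) = 0.632 / 2.030 = 0.3114 g VSS/g BOD₅.
Mass of BOD₅ removed per day: Q(S₀ − S) = 3000 × 1659 g/m³ = 4977 kg/d.
Biomass produced: P_X = Y_obs·Q·ΔS = 0.3114 × 4977 ≈ 1550 kg VSS/d.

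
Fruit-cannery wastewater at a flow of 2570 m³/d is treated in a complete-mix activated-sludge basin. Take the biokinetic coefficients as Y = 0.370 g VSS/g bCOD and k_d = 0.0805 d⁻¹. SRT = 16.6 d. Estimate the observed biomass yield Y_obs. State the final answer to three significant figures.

Y_obs ≈ 0.158 g VSS/g bCOD

Observed yield with endogenous decay: Y_obs = Y / (1 + k_d·θ_c) = 0.370 / (1 + 0.0805 × 16.6) = 0.370 / 2.336 = 0.1584 g VSS/g bCOD.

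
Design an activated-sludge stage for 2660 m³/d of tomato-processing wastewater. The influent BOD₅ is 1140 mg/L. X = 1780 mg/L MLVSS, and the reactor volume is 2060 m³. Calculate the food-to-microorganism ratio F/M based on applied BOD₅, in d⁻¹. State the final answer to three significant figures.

F/M = Q·S₀ / (V·X) = 2660 × 1140 / (2060 × 1780) = 0.8270 g BOD₅·(g VSS·d)⁻¹.

F/M ≈ 0.827 d⁻¹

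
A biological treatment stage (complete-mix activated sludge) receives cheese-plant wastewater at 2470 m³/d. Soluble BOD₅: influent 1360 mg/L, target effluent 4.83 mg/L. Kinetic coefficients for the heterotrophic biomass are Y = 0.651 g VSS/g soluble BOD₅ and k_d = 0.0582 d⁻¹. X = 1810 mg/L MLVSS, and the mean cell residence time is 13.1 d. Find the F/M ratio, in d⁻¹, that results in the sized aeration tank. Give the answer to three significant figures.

F/M ≈ 0.207 d⁻¹

Steady-state biomass mass balance: V·X·(1 + k_d·θ_c) = Y·Q·(S₀ − S)·θ_c, so V = 0.651 × 2470 × (1360 − 4.83) × 13.1 / [1810 × (1 + 0.0582 × 13.1)] = 2.85×10^7 / 3190 = 8949 m³.
Food-to-microorganism ratio F/M = Q S₀ / (V X) = 2470 × 1360 / (8949 × 1810) = 0.2074 d⁻¹.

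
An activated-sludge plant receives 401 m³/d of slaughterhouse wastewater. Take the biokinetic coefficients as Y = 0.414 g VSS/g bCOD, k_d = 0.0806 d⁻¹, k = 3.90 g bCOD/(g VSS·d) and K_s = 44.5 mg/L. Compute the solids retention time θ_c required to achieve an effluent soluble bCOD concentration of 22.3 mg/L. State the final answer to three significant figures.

θ_c ≈ 2.18 d

From 1/θ_c = Y·k·S/(K_s + S) − k_d: Y·k·S/(K_s+S) = 0.414 × 3.90 × 22.3 / (44.5 + 22.3) = 0.5390 d⁻¹.
θ_c = 1/(μ − k_d) = 1/(0.5390 − 0.0806) = 1/0.4584 = 2.181 d.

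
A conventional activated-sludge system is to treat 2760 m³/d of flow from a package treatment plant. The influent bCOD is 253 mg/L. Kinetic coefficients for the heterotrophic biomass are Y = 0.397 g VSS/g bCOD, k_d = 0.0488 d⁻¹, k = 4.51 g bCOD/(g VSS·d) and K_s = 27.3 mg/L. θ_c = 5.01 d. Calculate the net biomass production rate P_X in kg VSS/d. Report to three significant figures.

Effluent substrate depends only on kinetics and SRT: S = K_s(1 + k_d θ_c) / [θ_c(Yk − k_d) − 1] = 27.3 × (1 + 0.0488 × 5.01) / [5.01 × (0.397 × 4.51 − 0.0488) − 1] = 33.97 / 7.726 = 4.398 mg/L.
Correct the yield for decay: Y_obs = Y/(1 + k_d θ_c) = 0.397 / (1 + 0.0488 × 5.01) = 0.397 / 1.244 = 0.3190.
Mass of bCOD removed per day: Q(S₀ − S) = 2760 × 248.6 g/m³ = 686.1 kg/d.
Biomass produced: P_X = Y_obs·Q·ΔS = 0.3190 × 686.1 ≈ 218.9 kg VSS/d.

P_X ≈ 219 kg VSS/d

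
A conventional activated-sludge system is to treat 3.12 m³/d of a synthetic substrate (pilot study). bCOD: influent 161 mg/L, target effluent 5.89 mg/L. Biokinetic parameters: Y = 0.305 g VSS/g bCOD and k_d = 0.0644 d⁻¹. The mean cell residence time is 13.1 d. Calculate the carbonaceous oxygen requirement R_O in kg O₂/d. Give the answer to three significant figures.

R_O ≈ 0.370 kg O₂/d

Observed yield with endogenous decay: Y_obs = Y / (1 + k_d·θ_c) = 0.305 / (1 + 0.0644 × 13.1) = 0.305 / 1.844 = 0.1654 g VSS/g bCOD.
ΔS = 161 − 5.89 = 155.1 mg/L, so the substrate removal rate is 3.12 × 155.1/1000 = 0.4839 kg bCOD/d.
Biomass synthesised: P_X = Y_obs × 0.4839 = 0.08006 kg VSS/d.
R_O = Q·ΔS − 1.42 P_X = 0.4839 − 0.1137 = 0.3703 kg O₂/d.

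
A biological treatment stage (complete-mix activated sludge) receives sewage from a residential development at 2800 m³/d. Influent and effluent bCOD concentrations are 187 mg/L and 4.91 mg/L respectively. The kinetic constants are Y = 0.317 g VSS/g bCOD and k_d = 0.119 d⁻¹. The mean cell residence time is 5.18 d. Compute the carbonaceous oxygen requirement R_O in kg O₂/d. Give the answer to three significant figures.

R_O ≈ 368 kg O₂/d

Observed yield with endogenous decay: Y_obs = Y / (1 + k_d·θ_c) = 0.317 / (1 + 0.119 × 5.18) = 0.317 / 1.616 = 0.1961 g VSS/g bCOD.
Mass of bCOD removed per day: Q(S₀ − S) = 2800 × 182.1 g/m³ = 509.9 kg/d.
P_X = Y_obs·Q·(S₀ − S) = 0.1961 × 509.9 = 99.99 kg VSS/d.
R_O = Q·(S₀ − S) − 1.42·P_X = 509.9 − 1.42 × 99.99 = 367.9 kg O₂/d.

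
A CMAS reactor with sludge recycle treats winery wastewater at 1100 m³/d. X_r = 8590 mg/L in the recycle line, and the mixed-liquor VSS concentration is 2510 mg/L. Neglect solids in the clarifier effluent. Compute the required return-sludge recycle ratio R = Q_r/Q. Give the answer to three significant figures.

R ≈ 0.413

Solids balance on the clarifier gives (1+R)X = R·X_r, so R = X/(X_r − X) = 2510 / (8590 − 2510) = 0.4128.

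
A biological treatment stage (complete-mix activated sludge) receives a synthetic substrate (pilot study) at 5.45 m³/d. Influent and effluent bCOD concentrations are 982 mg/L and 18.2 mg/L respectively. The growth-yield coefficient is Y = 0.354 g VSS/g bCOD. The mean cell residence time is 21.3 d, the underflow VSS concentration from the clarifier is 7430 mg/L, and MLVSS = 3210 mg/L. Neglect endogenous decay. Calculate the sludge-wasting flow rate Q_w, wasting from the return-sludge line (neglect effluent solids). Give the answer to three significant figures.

V·X = Y·Q·ΔS·θ_c gives V = 0.354 × 5.45 × (982 − 18.2) × 21.3 / 3210 = 12.34 m³.
Wasting from the return line (neglecting effluent solids): Q_w = V·X / (θ_c·X_r) = 12.34 × 3210 / (21.3 × 7430) = 0.2503 m³/d.

Q_w ≈ 0.250 m³/d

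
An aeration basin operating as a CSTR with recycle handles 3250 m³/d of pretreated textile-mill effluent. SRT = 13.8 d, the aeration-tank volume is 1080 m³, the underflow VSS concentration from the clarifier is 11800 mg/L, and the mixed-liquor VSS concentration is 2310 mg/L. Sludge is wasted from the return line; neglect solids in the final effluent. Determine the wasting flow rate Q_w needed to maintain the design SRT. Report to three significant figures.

Q_w = (V·X)/(θ_c X_r) = 1080 × 2310 / (13.8 × 11800) = 15.32 m³/d.

Q_w ≈ 15.3 m³/d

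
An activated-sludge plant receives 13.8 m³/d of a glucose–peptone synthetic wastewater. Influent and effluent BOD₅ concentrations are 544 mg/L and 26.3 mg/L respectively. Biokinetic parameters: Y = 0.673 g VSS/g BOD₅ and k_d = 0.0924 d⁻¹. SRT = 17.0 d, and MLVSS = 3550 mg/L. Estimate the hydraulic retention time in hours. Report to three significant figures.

From the SRT design equation V = Y Q (S₀−S) θ_c / [X (1 + k_d θ_c)] = 0.673 × 13.8 × (544 − 26.3) × 17.0 / [3550 × (1 + 0.0924 × 17.0)] = 8.17×10^4 / 9126 = 8.956 m³.
HRT = V/Q = 8.956 m³ / 13.8 m³·d⁻¹ = 0.6490 d × 24 = 15.58 h.

τ ≈ 15.6 h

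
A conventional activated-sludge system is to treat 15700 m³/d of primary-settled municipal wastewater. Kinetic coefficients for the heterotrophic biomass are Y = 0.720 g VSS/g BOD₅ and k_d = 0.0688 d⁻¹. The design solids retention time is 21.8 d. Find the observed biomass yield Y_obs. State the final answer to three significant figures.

The observed yield is Y_obs = Y/(1 + k_d·θ_c) = 0.720 / (1 + 0.0688 × 21.8) = 0.720 / 2.500 = 0.2880 g VSS per g BOD₅ removed.

Y_obs ≈ 0.288 g VSS/g BOD₅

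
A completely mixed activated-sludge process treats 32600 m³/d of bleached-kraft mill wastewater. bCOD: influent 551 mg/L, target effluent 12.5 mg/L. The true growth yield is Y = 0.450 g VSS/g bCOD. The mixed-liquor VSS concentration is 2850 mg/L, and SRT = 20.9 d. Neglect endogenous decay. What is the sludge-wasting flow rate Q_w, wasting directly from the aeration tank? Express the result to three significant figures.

Biomass mass balance (decay neglected): V·X = Y·Q·(S₀ − S)·θ_c, so V = 0.450 × 32600 × (551 − 12.5) × 20.9 / 2850 = 57932 m³.
For wasting at MLVSS concentration, Q_w = V/θ_c = 57932/20.9 = 2772 m³/d.

Q_w ≈ 2770 m³/d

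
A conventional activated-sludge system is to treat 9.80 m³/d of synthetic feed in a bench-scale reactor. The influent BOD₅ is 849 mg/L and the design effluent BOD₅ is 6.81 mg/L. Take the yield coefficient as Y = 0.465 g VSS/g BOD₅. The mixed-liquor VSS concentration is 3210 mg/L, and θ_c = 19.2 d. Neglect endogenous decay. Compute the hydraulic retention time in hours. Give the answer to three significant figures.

Biomass mass balance (decay neglected): V·X = Y·Q·(S₀ − S)·θ_c, so V = 0.465 × 9.80 × (849 − 6.81) × 19.2 / 3210 = 22.96 m³.
Hydraulic retention time τ = V/Q = 22.96 / 9.80 = 2.342 d = 56.22 h.

τ ≈ 56.2 h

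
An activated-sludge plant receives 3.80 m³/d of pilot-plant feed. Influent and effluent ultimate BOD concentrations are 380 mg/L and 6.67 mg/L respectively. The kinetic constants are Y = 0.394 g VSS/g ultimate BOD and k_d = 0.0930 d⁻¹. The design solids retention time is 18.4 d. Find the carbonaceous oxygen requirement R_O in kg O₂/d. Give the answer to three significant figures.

Y_obs = Y / (1 + k_d θ_c) = 0.394 / (1 + 0.0930 × 18.4) = 0.394 / 2.711 = 0.1453.
Substrate removed = Q·(S₀ − S) = 3.80 m³/d × (380 − 6.67) g/m³ = 1.42×10^3 g/d = 1.419 kg/d.
Biomass synthesised: P_X = Y_obs × 1.419 = 0.2062 kg VSS/d.
R_O = Q·ΔS − 1.42 P_X = 1.419 − 0.2928 = 1.126 kg O₂/d.

R_O ≈ 1.13 kg O₂/d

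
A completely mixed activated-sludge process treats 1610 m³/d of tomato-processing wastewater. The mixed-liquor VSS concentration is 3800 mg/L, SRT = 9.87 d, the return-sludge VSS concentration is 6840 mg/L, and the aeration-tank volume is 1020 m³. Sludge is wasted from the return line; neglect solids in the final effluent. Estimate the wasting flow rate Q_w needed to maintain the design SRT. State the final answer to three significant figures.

Wasting from the return line (neglecting effluent solids): Q_w = V·X / (θ_c·X_r) = 1020 × 3800 / (9.87 × 6840) = 57.41 m³/d.

Q_w ≈ 57.4 m³/d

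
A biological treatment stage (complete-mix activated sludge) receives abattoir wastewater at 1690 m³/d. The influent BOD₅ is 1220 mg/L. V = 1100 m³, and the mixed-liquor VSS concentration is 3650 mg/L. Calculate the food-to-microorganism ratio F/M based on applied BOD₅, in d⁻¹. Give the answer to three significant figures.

F/M ≈ 0.514 d⁻¹

F/M = applied load / biomass = Q·S₀/(V·X) = 1690 × 1220 / (1100 × 3650) = 0.5135 d⁻¹.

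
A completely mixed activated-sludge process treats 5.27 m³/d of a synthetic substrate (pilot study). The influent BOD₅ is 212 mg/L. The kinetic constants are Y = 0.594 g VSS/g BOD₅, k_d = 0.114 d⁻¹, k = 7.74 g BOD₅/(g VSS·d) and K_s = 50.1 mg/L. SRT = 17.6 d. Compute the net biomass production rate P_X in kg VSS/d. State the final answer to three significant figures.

P_X ≈ 0.219 kg VSS/d

Effluent substrate depends only on kinetics and SRT: S = K_s(1 + k_d θ_c) / [θ_c(Yk − k_d) − 1] = 50.1 × (1 + 0.114 × 17.6) / [17.6 × (0.594 × 7.74 − 0.114) − 1] = 150.6 / 77.91 = 1.933 mg/L.
Observed yield with endogenous decay: Y_obs = Y / (1 + k_d·θ_c) = 0.594 / (1 + 0.114 × 17.6) = 0.594 / 3.006 = 0.1976 g VSS/g BOD₅.
Mass of BOD₅ removed per day: Q(S₀ − S) = 5.27 × 210.1 g/m³ = 1.107 kg/d.
P_X = Y_obs · Q(S₀ − S) = 0.1976 × 1.107 = 0.2187 kg VSS/d.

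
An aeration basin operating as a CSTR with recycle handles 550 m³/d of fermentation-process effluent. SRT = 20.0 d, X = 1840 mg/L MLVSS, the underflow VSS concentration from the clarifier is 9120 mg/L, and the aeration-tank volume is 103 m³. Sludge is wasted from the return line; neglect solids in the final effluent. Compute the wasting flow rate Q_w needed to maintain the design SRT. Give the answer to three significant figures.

Q_w ≈ 1.04 m³/d

θ_c = V·X/(Q_w·X_r) when wasting from the recycle, so Q_w = V·X/(θ_c·X_r) = 103.0 × 1840 / (20.0 × 9120) = 1.039 m³/d.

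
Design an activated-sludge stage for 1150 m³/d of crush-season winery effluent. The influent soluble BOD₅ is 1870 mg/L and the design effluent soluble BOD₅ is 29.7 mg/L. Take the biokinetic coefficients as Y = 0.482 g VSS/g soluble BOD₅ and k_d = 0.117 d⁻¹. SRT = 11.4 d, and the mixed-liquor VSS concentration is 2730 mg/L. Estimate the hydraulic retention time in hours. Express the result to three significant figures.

Rearranging the biomass balance for a CMAS with decay, V = Y·Q·ΔS·θ_c / [X·(1+k_d θ_c)] = 0.482 × 1150 × (1870 − 29.7) × 11.4 / [2730 × (1 + 0.117 × 11.4)] = 1.16×10^7 / 6371 = 1825 m³.
τ = V/Q = 1825/1150 = 1.587 d, or 38.09 h.

τ ≈ 38.1 h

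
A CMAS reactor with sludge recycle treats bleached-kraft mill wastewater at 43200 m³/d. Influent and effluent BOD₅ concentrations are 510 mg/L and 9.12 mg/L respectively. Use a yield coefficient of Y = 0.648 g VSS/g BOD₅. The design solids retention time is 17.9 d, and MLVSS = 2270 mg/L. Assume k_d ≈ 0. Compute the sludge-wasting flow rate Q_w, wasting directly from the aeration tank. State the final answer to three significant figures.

Q_w ≈ 6180 m³/d

V·X = Y·Q·ΔS·θ_c gives V = 0.648 × 43200 × (510 − 9.12) × 17.9 / 2270 = 110565 m³.
With mixed-liquor wasting, θ_c = V/Q_w, so Q_w = V/θ_c = 110565/17.9 = 6177 m³/d.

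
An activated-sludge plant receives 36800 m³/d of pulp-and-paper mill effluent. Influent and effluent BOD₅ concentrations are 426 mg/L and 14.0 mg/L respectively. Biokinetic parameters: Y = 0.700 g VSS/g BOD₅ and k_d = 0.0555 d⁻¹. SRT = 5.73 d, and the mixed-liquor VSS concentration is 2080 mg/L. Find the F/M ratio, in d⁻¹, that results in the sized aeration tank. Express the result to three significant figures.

Steady-state biomass mass balance: V·X·(1 + k_d·θ_c) = Y·Q·(S₀ − S)·θ_c, so V = 0.700 × 36800 × (426 − 14.0) × 5.73 / [2080 × (1 + 0.0555 × 5.73)] = 6.08×10^7 / 2741 = 22183 m³.
F/M = applied load / biomass = Q·S₀/(V·X) = 36800 × 426 / (22183 × 2080) = 0.3398 d⁻¹.

F/M ≈ 0.340 d⁻¹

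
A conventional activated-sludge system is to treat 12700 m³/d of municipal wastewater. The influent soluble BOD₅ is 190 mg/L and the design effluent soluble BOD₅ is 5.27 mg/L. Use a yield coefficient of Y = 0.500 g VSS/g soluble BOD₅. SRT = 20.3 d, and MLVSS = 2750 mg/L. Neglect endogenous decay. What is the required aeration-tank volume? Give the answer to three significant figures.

V·X = Y·Q·ΔS·θ_c gives V = 0.500 × 12700 × (190 − 5.27) × 20.3 / 2750 = 8659 m³.

V ≈ 8660 m³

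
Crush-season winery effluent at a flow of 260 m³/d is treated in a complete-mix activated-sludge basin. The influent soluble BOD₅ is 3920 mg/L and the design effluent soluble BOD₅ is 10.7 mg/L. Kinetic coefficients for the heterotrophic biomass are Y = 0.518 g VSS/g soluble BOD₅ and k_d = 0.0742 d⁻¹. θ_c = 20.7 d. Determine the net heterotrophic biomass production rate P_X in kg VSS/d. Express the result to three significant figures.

P_X ≈ 208 kg VSS/d

Observed yield with endogenous decay: Y_obs = Y / (1 + k_d·θ_c) = 0.518 / (1 + 0.0742 × 20.7) = 0.518 / 2.536 = 0.2043 g VSS/g soluble BOD₅.
Mass of soluble BOD₅ removed per day: Q(S₀ − S) = 260 × 3909 g/m³ = 1016 kg/d.
P_X = Y_obs · Q(S₀ − S) = 0.2043 × 1016 = 207.6 kg VSS/d.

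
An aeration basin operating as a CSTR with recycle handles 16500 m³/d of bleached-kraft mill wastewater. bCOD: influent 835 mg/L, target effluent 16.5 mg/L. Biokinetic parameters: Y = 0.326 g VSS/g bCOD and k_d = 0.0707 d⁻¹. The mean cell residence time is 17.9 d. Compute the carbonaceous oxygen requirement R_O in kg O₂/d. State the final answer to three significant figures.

R_O ≈ 10700 kg O₂/d

The observed yield is Y_obs = Y/(1 + k_d·θ_c) = 0.326 / (1 + 0.0707 × 17.9) = 0.326 / 2.266 = 0.1439 g VSS per g bCOD removed.
Q·(S₀ − S) = 16500 × (835 − 16.5) × 10⁻³ = 13505 kg/d removed.
Net sludge production P_X = 0.1439 × 13505 = 1943 kg VSS/d.
Carbonaceous O₂ demand = substrate oxidised − cell-mass equivalent = 13505 − 1.42 × 1943 = 10746 kg O₂/d.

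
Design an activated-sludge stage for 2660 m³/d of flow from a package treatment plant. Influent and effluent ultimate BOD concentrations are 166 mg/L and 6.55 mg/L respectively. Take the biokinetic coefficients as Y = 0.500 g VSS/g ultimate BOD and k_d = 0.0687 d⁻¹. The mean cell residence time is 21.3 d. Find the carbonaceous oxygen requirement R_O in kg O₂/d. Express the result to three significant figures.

Observed yield with endogenous decay: Y_obs = Y / (1 + k_d·θ_c) = 0.500 / (1 + 0.0687 × 21.3) = 0.500 / 2.463 = 0.2030 g VSS/g ultimate BOD.
Q·(S₀ − S) = 2660 × (166 − 6.55) × 10⁻³ = 424.1 kg/d removed.
Net sludge production P_X = 0.2030 × 424.1 = 86.09 kg VSS/d.
R_O = Q·ΔS − 1.42 P_X = 424.1 − 122.2 = 301.9 kg O₂/d.

R_O ≈ 302 kg O₂/d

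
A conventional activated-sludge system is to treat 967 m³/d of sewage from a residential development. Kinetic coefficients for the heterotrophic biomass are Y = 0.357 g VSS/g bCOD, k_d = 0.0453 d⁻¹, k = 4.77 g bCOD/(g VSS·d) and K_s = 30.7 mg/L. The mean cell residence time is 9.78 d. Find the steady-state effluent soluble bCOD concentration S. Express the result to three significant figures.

Effluent substrate depends only on kinetics and SRT: S = K_s(1 + k_d θ_c) / [θ_c(Yk − k_d) − 1] = 30.7 × (1 + 0.0453 × 9.78) / [9.78 × (0.357 × 4.77 − 0.0453) − 1] = 44.30 / 15.21 = 2.912 mg/L.

S ≈ 2.91 mg/L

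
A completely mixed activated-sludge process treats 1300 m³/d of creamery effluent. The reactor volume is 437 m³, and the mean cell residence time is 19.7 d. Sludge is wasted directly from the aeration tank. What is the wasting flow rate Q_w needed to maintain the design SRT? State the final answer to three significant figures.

With mixed-liquor wasting, θ_c = V/Q_w, so Q_w = V/θ_c = 437.0/19.7 = 22.18 m³/d.

Q_w ≈ 22.2 m³/d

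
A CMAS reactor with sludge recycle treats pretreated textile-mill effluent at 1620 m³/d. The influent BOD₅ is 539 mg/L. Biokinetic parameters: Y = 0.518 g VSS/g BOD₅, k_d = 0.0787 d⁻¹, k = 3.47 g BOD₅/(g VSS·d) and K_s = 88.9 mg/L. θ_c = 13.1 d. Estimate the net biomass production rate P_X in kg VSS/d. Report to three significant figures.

Effluent substrate depends only on kinetics and SRT: S = K_s(1 + k_d θ_c) / [θ_c(Yk − k_d) − 1] = 88.9 × (1 + 0.0787 × 13.1) / [13.1 × (0.518 × 3.47 − 0.0787) − 1] = 180.6 / 21.52 = 8.392 mg/L.
Observed yield with endogenous decay: Y_obs = Y / (1 + k_d·θ_c) = 0.518 / (1 + 0.0787 × 13.1) = 0.518 / 2.031 = 0.2551 g VSS/g BOD₅.
Substrate removed = Q·(S₀ − S) = 1620 m³/d × (539 − 8.39) g/m³ = 8.6×10^5 g/d = 859.6 kg/d.
Net biomass production P_X = Y_obs × Q·(S₀ − S) = 0.2551 × 859.6 = 219.2 kg VSS/d.

P_X ≈ 219 kg VSS/d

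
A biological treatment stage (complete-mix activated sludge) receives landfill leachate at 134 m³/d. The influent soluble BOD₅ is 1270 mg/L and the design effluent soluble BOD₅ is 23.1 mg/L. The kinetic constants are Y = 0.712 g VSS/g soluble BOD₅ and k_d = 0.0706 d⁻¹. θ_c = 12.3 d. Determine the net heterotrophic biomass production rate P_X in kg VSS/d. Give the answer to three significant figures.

P_X ≈ 63.7 kg VSS/d

Observed yield with endogenous decay: Y_obs = Y / (1 + k_d·θ_c) = 0.712 / (1 + 0.0706 × 12.3) = 0.712 / 1.868 = 0.3811 g VSS/g soluble BOD₅.
Mass of soluble BOD₅ removed per day: Q(S₀ − S) = 134 × 1247 g/m³ = 167.1 kg/d.
Net biomass production P_X = Y_obs × Q·(S₀ − S) = 0.3811 × 167.1 = 63.67 kg VSS/d.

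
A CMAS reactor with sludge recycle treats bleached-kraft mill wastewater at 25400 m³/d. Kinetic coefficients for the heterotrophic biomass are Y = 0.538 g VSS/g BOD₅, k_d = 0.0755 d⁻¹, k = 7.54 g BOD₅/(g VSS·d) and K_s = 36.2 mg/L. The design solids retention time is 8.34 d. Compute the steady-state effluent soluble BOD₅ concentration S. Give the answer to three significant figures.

S ≈ 1.83 mg/L

For a completely mixed reactor with recycle the Lawrence–McCarty relation gives S = K_s·(1 + k_d·θ_c) / [θ_c·(Y·k − k_d) − 1] = 36.2 × (1 + 0.0755 × 8.34) / [8.34 × (0.538 × 7.54 − 0.0755) − 1] = 58.99 / 32.20 = 1.832 mg/L.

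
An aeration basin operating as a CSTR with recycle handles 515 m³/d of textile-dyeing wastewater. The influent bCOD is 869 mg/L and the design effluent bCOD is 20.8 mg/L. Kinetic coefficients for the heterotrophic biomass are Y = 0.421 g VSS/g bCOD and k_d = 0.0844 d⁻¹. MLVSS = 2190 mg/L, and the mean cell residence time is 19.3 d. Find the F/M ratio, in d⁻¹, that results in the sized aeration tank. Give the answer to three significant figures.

F/M ≈ 0.331 d⁻¹

Rearranging the biomass balance for a CMAS with decay, V = Y·Q·ΔS·θ_c / [X·(1+k_d θ_c)] = 0.421 × 515 × (869 − 20.8) × 19.3 / [2190 × (1 + 0.0844 × 19.3)] = 3.55×10^6 / 5757 = 616.5 m³.
F/M = applied load / biomass = Q·S₀/(V·X) = 515 × 869 / (616.5 × 2190) = 0.3315 d⁻¹.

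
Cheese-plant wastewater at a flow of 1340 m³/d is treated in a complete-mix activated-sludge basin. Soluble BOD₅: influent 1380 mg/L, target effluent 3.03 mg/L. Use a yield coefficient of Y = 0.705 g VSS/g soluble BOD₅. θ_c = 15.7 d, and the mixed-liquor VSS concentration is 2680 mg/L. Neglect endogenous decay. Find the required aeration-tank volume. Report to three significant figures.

V·X = Y·Q·ΔS·θ_c gives V = 0.705 × 1340 × (1380 − 3.03) × 15.7 / 2680 = 7620 m³.

V ≈ 7620 m³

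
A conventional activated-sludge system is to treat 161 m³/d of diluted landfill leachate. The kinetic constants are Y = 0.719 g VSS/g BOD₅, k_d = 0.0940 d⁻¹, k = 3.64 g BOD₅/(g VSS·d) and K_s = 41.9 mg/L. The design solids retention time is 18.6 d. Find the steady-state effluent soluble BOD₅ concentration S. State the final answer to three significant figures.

For a completely mixed reactor with recycle the Lawrence–McCarty relation gives S = K_s·(1 + k_d·θ_c) / [θ_c·(Y·k − k_d) − 1] = 41.9 × (1 + 0.0940 × 18.6) / [18.6 × (0.719 × 3.64 − 0.0940) − 1] = 115.2 / 45.93 = 2.507 mg/L.

S ≈ 2.51 mg/L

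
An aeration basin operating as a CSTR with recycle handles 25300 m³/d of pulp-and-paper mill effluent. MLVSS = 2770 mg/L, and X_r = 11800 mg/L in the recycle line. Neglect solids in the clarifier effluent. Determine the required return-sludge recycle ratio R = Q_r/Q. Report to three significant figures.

R = Q_r/Q = X/(X_r − X) = 2770 / (11800 − 2770) = 0.3068.

R ≈ 0.307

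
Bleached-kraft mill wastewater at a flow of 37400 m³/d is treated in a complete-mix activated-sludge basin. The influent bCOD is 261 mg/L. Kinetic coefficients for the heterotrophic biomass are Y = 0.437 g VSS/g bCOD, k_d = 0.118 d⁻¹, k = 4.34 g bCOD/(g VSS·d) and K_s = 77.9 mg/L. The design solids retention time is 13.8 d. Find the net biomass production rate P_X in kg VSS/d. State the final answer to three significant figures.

Effluent substrate depends only on kinetics and SRT: S = K_s(1 + k_d θ_c) / [θ_c(Yk − k_d) − 1] = 77.9 × (1 + 0.118 × 13.8) / [13.8 × (0.437 × 4.34 − 0.118) − 1] = 204.8 / 23.54 = 8.696 mg/L.
Observed yield with endogenous decay: Y_obs = Y / (1 + k_d·θ_c) = 0.437 / (1 + 0.118 × 13.8) = 0.437 / 2.628 = 0.1663 g VSS/g bCOD.
Substrate removed = Q·(S₀ − S) = 37400 m³/d × (261 − 8.70) g/m³ = 9.44×10^6 g/d = 9436 kg/d.
So the net sludge growth is P_X = 0.1663 × 9436 = 1569 kg VSS/d.

P_X ≈ 1570 kg VSS/d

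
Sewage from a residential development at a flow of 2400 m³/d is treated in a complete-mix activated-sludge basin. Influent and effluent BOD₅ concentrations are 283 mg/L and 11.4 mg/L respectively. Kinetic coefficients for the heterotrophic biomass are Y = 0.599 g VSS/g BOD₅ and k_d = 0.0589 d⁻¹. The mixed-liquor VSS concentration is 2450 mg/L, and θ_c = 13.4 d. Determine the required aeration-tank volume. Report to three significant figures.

Rearranging the biomass balance for a CMAS with decay, V = Y·Q·ΔS·θ_c / [X·(1+k_d θ_c)] = 0.599 × 2400 × (283 − 11.4) × 13.4 / [2450 × (1 + 0.0589 × 13.4)] = 5.23×10^6 / 4384 = 1194 m³.

V ≈ 1190 m³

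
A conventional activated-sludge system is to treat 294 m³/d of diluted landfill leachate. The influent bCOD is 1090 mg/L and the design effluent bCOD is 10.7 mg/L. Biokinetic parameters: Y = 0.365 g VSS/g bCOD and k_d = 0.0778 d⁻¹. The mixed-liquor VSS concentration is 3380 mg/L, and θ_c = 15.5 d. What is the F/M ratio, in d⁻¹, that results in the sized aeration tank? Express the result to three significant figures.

F/M ≈ 0.394 d⁻¹

Rearranging the biomass balance for a CMAS with decay, V = Y·Q·ΔS·θ_c / [X·(1+k_d θ_c)] = 0.365 × 294 × (1090 − 10.7) × 15.5 / [3380 × (1 + 0.0778 × 15.5)] = 1.8×10^6 / 7456 = 240.8 m³.
Food-to-microorganism ratio F/M = Q S₀ / (V X) = 294 × 1090 / (240.8 × 3380) = 0.3938 d⁻¹.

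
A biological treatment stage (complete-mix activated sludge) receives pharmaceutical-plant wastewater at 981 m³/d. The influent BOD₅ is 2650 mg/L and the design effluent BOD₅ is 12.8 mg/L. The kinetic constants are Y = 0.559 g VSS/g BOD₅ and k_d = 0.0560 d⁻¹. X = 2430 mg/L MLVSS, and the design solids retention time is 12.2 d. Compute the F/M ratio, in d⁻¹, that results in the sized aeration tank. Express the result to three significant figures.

Rearranging the biomass balance for a CMAS with decay, V = Y·Q·ΔS·θ_c / [X·(1+k_d θ_c)] = 0.559 × 981 × (2650 − 12.8) × 12.2 / [2430 × (1 + 0.0560 × 12.2)] = 1.76×10^7 / 4090 = 4314 m³.
F/M = Q·S₀ / (V·X) = 981 × 2650 / (4314 × 2430) = 0.2480 g BOD₅·(g VSS·d)⁻¹.

F/M ≈ 0.248 d⁻¹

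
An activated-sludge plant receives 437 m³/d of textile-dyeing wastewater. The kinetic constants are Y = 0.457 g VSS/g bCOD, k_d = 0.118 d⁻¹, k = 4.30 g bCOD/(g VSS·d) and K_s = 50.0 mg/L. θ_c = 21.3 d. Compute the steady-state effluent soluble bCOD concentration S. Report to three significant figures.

Effluent substrate depends only on kinetics and SRT: S = K_s(1 + k_d θ_c) / [θ_c(Yk − k_d) − 1] = 50.0 × (1 + 0.118 × 21.3) / [21.3 × (0.457 × 4.30 − 0.118) − 1] = 175.7 / 38.34 = 4.582 mg/L.

S ≈ 4.58 mg/L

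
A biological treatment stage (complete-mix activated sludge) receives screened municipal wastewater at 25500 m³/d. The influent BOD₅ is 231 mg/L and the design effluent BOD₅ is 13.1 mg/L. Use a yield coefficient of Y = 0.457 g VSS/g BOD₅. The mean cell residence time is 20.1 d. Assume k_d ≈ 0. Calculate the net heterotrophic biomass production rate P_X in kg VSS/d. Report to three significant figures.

P_X ≈ 2540 kg VSS/d

Since k_d ≈ 0, Y_obs = Y = 0.457 g VSS/g BOD₅.
Mass of BOD₅ removed per day: Q(S₀ − S) = 25500 × 217.9 g/m³ = 5556 kg/d.
P_X = Y_obs · Q(S₀ − S) = 0.4570 × 5556 = 2539 kg VSS/d.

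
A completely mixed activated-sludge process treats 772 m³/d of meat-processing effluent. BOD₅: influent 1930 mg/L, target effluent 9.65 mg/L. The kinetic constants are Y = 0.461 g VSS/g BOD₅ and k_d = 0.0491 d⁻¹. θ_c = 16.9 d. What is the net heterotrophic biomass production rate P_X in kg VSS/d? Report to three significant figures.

Observed yield with endogenous decay: Y_obs = Y / (1 + k_d·θ_c) = 0.461 / (1 + 0.0491 × 16.9) = 0.461 / 1.830 = 0.2519 g VSS/g BOD₅.
Mass of BOD₅ removed per day: Q(S₀ − S) = 772 × 1920 g/m³ = 1483 kg/d.
P_X = Y_obs · Q(S₀ − S) = 0.2519 × 1483 = 373.5 kg VSS/d.

P_X ≈ 374 kg VSS/d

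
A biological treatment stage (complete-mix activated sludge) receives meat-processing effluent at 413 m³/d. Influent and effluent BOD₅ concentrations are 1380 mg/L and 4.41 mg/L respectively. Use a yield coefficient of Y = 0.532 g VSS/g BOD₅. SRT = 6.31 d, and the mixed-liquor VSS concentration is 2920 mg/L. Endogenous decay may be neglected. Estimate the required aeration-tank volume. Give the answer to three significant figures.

V ≈ 653 m³

V·X = Y·Q·ΔS·θ_c gives V = 0.532 × 413 × (1380 − 4.41) × 6.31 / 2920 = 653.1 m³.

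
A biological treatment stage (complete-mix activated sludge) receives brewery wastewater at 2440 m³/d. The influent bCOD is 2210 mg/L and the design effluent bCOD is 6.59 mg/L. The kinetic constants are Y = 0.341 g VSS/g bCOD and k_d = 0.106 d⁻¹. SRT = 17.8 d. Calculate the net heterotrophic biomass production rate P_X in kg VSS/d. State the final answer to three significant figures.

P_X ≈ 635 kg VSS/d

Y_obs = Y / (1 + k_d θ_c) = 0.341 / (1 + 0.106 × 17.8) = 0.341 / 2.887 = 0.1181.
Q·(S₀ − S) = 2440 × (2210 − 6.59) × 10⁻³ = 5376 kg/d removed.
P_X = Y_obs · Q(S₀ − S) = 0.1181 × 5376 = 635.1 kg VSS/d.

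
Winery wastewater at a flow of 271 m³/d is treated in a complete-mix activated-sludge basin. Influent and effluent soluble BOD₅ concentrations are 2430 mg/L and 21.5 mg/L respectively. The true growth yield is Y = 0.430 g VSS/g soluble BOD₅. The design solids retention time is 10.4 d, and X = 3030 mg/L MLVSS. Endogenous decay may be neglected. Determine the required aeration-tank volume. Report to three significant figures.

V ≈ 963 m³

With k_d = 0 the design equation reduces to V = Y Q (S₀−S) θ_c / X = 0.430 × 271 × (2430 − 21.5) × 10.4 / 3030 = 963.3 m³.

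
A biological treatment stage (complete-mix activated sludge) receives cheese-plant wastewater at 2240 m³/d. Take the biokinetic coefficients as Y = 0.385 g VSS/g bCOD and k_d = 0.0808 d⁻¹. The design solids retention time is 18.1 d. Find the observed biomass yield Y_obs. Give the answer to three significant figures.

Y_obs ≈ 0.156 g VSS/g bCOD

Y_obs = Y / (1 + k_d θ_c) = 0.385 / (1 + 0.0808 × 18.1) = 0.385 / 2.462 = 0.1563.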